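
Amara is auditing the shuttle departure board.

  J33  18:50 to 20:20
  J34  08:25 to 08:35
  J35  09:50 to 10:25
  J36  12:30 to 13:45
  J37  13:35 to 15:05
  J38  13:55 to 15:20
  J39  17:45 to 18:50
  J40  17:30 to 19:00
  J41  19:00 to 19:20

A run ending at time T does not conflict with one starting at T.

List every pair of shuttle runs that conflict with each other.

Sorted by start: J34, J35, J36, J37, J38, J40, J39, J33, J41.
J35 starts after J34 ends, so nothing later overlaps J34 either.
J36 starts after J35 ends, so nothing later overlaps J35 either.
J37 starts before J36 ends → J36 and J37 overlap.
J38 starts after J36 ends, so nothing later overlaps J36 either.
J38 starts before J37 ends → J37 and J38 overlap.
J40 starts after J37 ends, so nothing later overlaps J37 either.
J40 starts after J38 ends, so nothing later overlaps J38 either.
J39 starts before J40 ends → J40 and J39 overlap.
J33 starts before J40 ends → J40 and J33 overlap.
J41 starts exactly when J40 ends (back-to-back, no overlap).
J33 starts exactly when J39 ends (back-to-back, no overlap), so nothing later overlaps J39 either.
J41 starts before J33 ends → J33 and J41 overlap.

J33 & J40, J33 & J41, J36 & J37, J37 & J38, J39 & J40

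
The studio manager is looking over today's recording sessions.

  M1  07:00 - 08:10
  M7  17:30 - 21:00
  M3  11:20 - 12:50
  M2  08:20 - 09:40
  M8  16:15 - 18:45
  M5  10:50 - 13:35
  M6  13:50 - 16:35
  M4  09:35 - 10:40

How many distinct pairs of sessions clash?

Sorted by start: M1, M2, M4, M5, M3, M6, M8, M7.
M2 starts after M1 ends — done with M1.
M4 starts before M2 ends → M2 and M4 overlap.
M5 starts after M2 ends — done with M2.
M5 starts after M4 ends — done with M4.
M3 starts before M5 ends → M5 and M3 overlap.
M6 starts after M5 ends — done with M5.
M6 starts after M3 ends — done with M3.
M8 starts before M6 ends → M6 and M8 overlap.
M7 starts after M6 ends.
M7 starts before M8 ends → M8 and M7 overlap.
Overlapping pairs: M2 & M4, M3 & M5, M6 & M8, M7 & M8 — 4 in total.

4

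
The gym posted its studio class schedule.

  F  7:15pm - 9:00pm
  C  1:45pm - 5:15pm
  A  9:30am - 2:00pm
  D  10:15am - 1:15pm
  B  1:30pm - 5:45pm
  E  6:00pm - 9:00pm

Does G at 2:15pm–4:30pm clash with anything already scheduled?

A: ends 2:00pm at or before G starts 2:15pm → clear.
D: ends 1:15pm at or before G starts 2:15pm → clear.
B: starts 1:30pm before G ends 4:30pm, and ends 5:45pm after G starts 2:15pm → overlap.
C: starts 1:45pm before G ends 4:30pm, and ends 5:15pm after G starts 2:15pm → overlap.
E: starts 6:00pm at or after G ends 4:30pm → clear.
F: starts 7:15pm at or after G ends 4:30pm → clear.
G overlaps B, C.

Yes — it overlaps B, C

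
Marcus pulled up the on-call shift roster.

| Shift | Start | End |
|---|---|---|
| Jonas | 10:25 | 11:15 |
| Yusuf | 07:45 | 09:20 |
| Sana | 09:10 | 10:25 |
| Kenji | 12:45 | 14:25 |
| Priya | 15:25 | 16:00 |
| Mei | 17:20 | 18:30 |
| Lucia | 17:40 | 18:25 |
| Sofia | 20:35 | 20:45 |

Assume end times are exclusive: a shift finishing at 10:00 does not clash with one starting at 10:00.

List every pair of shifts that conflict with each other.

Check each pair: they overlap iff neither finishes before the other starts.
Sorted by start: Yusuf, Sana, Jonas, Kenji, Priya, Mei, Lucia, Sofia.
Sana starts before Yusuf ends → Yusuf and Sana overlap.
Jonas starts after Yusuf ends — done with Yusuf.
Jonas starts exactly when Sana ends (back-to-back, no overlap) — done with Sana.
Kenji starts after Jonas ends — done with Jonas.
Priya starts after Kenji ends — done with Kenji.
Mei starts after Priya ends — done with Priya.
Lucia starts before Mei ends → Mei and Lucia overlap.
Sofia starts after Mei ends.
Sofia starts after Lucia ends.

Lucia & Mei, Sana & Yusuf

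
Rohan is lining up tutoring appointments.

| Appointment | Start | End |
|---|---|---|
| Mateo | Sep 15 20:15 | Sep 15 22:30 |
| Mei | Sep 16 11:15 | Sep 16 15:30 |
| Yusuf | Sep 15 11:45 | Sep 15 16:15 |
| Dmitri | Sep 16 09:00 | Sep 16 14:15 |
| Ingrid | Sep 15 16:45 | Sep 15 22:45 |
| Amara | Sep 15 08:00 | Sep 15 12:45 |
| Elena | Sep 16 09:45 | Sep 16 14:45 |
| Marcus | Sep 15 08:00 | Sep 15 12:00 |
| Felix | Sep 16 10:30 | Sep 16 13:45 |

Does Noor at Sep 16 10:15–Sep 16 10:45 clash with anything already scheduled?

Amara: ends Sep 15 12:45 at or before Noor starts Sep 16 10:15 → clear.
Marcus: ends Sep 15 12:00 at or before Noor starts Sep 16 10:15 → clear.
Yusuf: ends Sep 15 16:15 at or before Noor starts Sep 16 10:15 → clear.
Ingrid: ends Sep 15 22:45 at or before Noor starts Sep 16 10:15 → clear.
Mateo: ends Sep 15 22:30 at or before Noor starts Sep 16 10:15 → clear.
Dmitri: starts Sep 16 09:00 before Noor ends Sep 16 10:45, and ends Sep 16 14:15 after Noor starts Sep 16 10:15 → overlap.
Elena: starts Sep 16 09:45 before Noor ends Sep 16 10:45, and ends Sep 16 14:45 after Noor starts Sep 16 10:15 → overlap.
Felix: starts Sep 16 10:30 before Noor ends Sep 16 10:45, and ends Sep 16 13:45 after Noor starts Sep 16 10:15 → overlap.
Mei: starts Sep 16 11:15 at or after Noor ends Sep 16 10:45 → clear.
Noor overlaps Dmitri, Elena, Felix.

Yes — it overlaps Dmitri, Elena, Felix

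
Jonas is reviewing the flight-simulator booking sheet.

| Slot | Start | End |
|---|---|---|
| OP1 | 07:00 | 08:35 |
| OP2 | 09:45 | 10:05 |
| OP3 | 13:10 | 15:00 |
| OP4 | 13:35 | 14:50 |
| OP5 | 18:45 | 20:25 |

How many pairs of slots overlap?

Sorted by start: OP1, OP2, OP3, OP4, OP5.
OP2 starts after OP1 ends — done with OP1.
OP3 starts after OP2 ends — done with OP2.
OP4 starts before OP3 ends → OP3 and OP4 overlap.
OP5 starts after OP3 ends.
OP5 starts after OP4 ends.
Overlapping pairs: OP3 & OP4 — 1 in total.

1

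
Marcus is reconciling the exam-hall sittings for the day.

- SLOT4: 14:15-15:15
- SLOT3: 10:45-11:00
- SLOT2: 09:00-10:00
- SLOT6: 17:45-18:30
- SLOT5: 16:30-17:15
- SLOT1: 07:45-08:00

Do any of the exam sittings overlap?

No

Sorted by start: SLOT1, SLOT2, SLOT3, SLOT4, SLOT5, SLOT6.
SLOT2 starts after SLOT1 ends, so nothing later overlaps SLOT1 either.
SLOT3 starts after SLOT2 ends, so nothing later overlaps SLOT2 either.
SLOT4 starts after SLOT3 ends, so nothing later overlaps SLOT3 either.
SLOT5 starts after SLOT4 ends, so nothing later overlaps SLOT4 either.
SLOT6 starts after SLOT5 ends.
Every pair is clear; the schedule has no overlaps.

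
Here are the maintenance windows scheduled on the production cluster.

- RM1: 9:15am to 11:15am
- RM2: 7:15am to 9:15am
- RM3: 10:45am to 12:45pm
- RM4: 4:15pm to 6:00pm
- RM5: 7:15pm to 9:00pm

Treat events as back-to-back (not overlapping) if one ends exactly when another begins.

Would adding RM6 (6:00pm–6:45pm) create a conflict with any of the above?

RM2: ends 9:15am at or before RM6 starts 6:00pm → clear.
RM1: ends 11:15am at or before RM6 starts 6:00pm → clear.
RM3: ends 12:45pm at or before RM6 starts 6:00pm → clear.
RM4: ends 6:00pm at or before RM6 starts 6:00pm → clear.
RM5: starts 7:15pm at or after RM6 ends 6:45pm → clear.

No — it doesn't clash with anything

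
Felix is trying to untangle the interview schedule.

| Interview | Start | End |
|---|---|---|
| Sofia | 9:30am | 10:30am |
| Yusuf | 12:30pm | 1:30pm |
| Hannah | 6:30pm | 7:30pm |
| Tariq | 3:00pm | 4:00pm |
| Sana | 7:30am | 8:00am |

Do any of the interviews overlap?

No

Sorted by start: Sana, Sofia, Yusuf, Tariq, Hannah.
Sofia starts after Sana ends; Sana is clear from here.
Yusuf starts after Sofia ends; Sofia is clear from here.
Tariq starts after Yusuf ends; Yusuf is clear from here.
Hannah starts after Tariq ends.
Every pair is clear; the schedule has no overlaps.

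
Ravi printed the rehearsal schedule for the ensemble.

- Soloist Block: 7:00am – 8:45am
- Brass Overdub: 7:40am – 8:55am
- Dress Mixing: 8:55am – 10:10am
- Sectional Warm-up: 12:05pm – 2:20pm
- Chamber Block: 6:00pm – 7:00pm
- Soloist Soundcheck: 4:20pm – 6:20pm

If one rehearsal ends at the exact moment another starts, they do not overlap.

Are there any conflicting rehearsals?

Sorted by start: Soloist Block, Brass Overdub, Dress Mixing, Sectional Warm-up, Soloist Soundcheck, Chamber Block.
Brass Overdub starts before Soloist Block ends → Soloist Block and Brass Overdub overlap.
That's a conflict, so the schedule is not conflict-free.

Yes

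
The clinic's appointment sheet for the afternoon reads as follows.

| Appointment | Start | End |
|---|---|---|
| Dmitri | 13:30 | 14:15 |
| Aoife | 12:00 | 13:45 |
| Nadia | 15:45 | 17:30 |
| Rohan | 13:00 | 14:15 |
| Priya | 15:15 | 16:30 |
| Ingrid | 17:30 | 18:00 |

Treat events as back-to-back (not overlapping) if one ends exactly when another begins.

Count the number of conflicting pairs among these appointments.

4

Two intervals overlap when each starts before the other ends.
Sorted by start: Aoife, Rohan, Dmitri, Priya, Nadia, Ingrid.
Rohan starts before Aoife ends → Aoife and Rohan overlap.
Dmitri starts before Aoife ends → Aoife and Dmitri overlap.
Priya starts after Aoife ends, so Aoife has no further overlaps.
Dmitri starts before Rohan ends → Rohan and Dmitri overlap.
Priya starts after Rohan ends, so Rohan has no further overlaps.
Priya starts after Dmitri ends, so Dmitri has no further overlaps.
Nadia starts before Priya ends → Priya and Nadia overlap.
Ingrid starts after Priya ends.
Ingrid starts exactly when Nadia ends (back-to-back, no overlap).
Overlapping pairs: Aoife & Dmitri, Aoife & Rohan, Dmitri & Rohan, Nadia & Priya — 4 in total.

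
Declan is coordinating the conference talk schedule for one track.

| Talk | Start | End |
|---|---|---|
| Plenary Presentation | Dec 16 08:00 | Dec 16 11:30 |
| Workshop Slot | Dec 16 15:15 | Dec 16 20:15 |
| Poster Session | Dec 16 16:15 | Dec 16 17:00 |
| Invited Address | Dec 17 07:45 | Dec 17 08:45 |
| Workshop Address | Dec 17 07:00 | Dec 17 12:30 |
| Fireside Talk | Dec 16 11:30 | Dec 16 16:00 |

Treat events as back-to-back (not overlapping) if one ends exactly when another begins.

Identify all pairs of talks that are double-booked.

Fireside Talk & Workshop Slot, Invited Address & Workshop Address, Poster Session & Workshop Slot

Check each pair: they overlap iff neither finishes before the other starts.
Sorted by start: Plenary Presentation, Fireside Talk, Workshop Slot, Poster Session, Workshop Address, Invited Address.
Fireside Talk starts exactly when Plenary Presentation ends (back-to-back, no overlap), so Plenary Presentation has no further overlaps.
Workshop Slot starts before Fireside Talk ends → Fireside Talk and Workshop Slot overlap.
Poster Session starts after Fireside Talk ends, so Fireside Talk has no further overlaps.
Poster Session starts before Workshop Slot ends → Workshop Slot and Poster Session overlap.
Workshop Address starts after Workshop Slot ends, so Workshop Slot has no further overlaps.
Workshop Address starts after Poster Session ends, so Poster Session has no further overlaps.
Invited Address starts before Workshop Address ends → Workshop Address and Invited Address overlap.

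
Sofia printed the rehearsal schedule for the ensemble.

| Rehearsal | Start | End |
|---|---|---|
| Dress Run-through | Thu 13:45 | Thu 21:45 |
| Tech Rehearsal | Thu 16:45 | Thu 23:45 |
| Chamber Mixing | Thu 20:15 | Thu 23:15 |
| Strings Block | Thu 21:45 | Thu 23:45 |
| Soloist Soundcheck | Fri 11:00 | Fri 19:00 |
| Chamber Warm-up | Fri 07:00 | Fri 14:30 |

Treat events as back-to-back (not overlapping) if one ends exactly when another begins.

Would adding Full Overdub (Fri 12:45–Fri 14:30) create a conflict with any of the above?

Yes — it overlaps Chamber Warm-up, Soloist Soundcheck

Dress Run-through: ends Thu 21:45 at or before Full Overdub starts Fri 12:45 → clear.
Tech Rehearsal: ends Thu 23:45 at or before Full Overdub starts Fri 12:45 → clear.
Chamber Mixing: ends Thu 23:15 at or before Full Overdub starts Fri 12:45 → clear.
Strings Block: ends Thu 23:45 at or before Full Overdub starts Fri 12:45 → clear.
Chamber Warm-up: starts Fri 07:00 before Full Overdub ends Fri 14:30, and ends Fri 14:30 after Full Overdub starts Fri 12:45 → overlap.
Soloist Soundcheck: starts Fri 11:00 before Full Overdub ends Fri 14:30, and ends Fri 19:00 after Full Overdub starts Fri 12:45 → overlap.
Full Overdub overlaps Soloist Soundcheck, Chamber Warm-up.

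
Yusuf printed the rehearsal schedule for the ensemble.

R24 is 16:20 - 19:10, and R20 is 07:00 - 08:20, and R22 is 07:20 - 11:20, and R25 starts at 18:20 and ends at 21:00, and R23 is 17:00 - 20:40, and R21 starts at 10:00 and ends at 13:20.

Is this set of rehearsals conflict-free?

Check each pair: they overlap iff neither finishes before the other starts.
Sorted by start: R20, R22, R21, R24, R23, R25.
R22 starts before R20 ends → R20 and R22 overlap.
That's a conflict, so the schedule is not conflict-free.

No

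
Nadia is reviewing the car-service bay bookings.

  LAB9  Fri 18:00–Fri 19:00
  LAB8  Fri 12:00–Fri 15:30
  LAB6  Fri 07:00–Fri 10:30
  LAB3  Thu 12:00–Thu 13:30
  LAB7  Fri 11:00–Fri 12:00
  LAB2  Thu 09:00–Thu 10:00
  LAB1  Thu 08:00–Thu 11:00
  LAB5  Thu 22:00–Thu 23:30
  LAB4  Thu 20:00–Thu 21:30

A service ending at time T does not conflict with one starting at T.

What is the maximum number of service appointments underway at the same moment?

2

Sort all start/end points and keep a running count:
Thu 08:00 start LAB1 → 1
Thu 09:00 start LAB2 → 2
Thu 10:00 end LAB2 → 1
Thu 11:00 end LAB1 → 0
Thu 12:00 start LAB3 → 1
Thu 13:30 end LAB3 → 0
Thu 20:00 start LAB4 → 1
Thu 21:30 end LAB4 → 0
Thu 22:00 start LAB5 → 1
Thu 23:30 end LAB5 → 0
Fri 07:00 start LAB6 → 1
Fri 10:30 end LAB6 → 0
Fri 11:00 start LAB7 → 1
Fri 12:00 end LAB7 → 0
Fri 12:00 start LAB8 → 1
Fri 15:30 end LAB8 → 0
Fri 18:00 start LAB9 → 1
Fri 19:00 end LAB9 → 0
Peak is 2, at Thu 09:00 (LAB1, LAB2).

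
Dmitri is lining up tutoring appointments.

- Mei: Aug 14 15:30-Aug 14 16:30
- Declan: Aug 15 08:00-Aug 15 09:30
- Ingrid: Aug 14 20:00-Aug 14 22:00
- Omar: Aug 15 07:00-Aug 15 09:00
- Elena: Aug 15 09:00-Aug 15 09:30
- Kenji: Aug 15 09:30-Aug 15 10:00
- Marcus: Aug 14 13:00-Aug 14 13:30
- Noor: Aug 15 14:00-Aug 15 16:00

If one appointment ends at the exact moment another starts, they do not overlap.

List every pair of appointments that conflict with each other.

Sorted by start: Marcus, Mei, Ingrid, Omar, Declan, Elena, Kenji, Noor.
Mei starts after Marcus ends, so Marcus has no further overlaps.
Ingrid starts after Mei ends, so Mei has no further overlaps.
Omar starts after Ingrid ends, so Ingrid has no further overlaps.
Declan starts before Omar ends → Omar and Declan overlap.
Elena starts exactly when Omar ends (back-to-back, no overlap), so Omar has no further overlaps.
Elena starts before Declan ends → Declan and Elena overlap.
Kenji starts exactly when Declan ends (back-to-back, no overlap), so Declan has no further overlaps.
Kenji starts exactly when Elena ends (back-to-back, no overlap), so Elena has no further overlaps.
Noor starts after Kenji ends.

Declan & Elena, Declan & Omar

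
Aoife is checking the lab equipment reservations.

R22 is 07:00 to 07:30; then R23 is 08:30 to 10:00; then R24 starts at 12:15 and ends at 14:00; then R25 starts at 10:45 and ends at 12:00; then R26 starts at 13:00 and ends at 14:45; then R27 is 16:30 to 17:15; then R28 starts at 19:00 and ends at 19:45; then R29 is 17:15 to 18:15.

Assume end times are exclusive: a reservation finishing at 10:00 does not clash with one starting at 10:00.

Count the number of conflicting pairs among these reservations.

Sorted by start: R22, R23, R25, R24, R26, R27, R29, R28.
R23 starts after R22 ends, so nothing later overlaps R22 either.
R25 starts after R23 ends, so nothing later overlaps R23 either.
R24 starts after R25 ends, so nothing later overlaps R25 either.
R26 starts before R24 ends → R24 and R26 overlap.
R27 starts after R24 ends, so nothing later overlaps R24 either.
R27 starts after R26 ends, so nothing later overlaps R26 either.
R29 starts exactly when R27 ends (back-to-back, no overlap), so nothing later overlaps R27 either.
R28 starts after R29 ends.
Overlapping pairs: R24 & R26 — 1 in total.

1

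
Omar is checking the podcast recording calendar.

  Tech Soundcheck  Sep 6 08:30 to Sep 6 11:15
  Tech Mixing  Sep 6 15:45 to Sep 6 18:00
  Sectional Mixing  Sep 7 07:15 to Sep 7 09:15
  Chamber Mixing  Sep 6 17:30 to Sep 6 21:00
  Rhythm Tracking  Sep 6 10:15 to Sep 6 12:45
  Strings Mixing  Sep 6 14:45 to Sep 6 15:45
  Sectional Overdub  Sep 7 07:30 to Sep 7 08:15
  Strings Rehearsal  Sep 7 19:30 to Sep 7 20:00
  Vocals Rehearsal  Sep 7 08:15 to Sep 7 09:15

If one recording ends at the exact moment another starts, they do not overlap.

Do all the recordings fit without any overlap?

No

Two intervals overlap when each starts before the other ends.
Sorted by start: Tech Soundcheck, Rhythm Tracking, Strings Mixing, Tech Mixing, Chamber Mixing, Sectional Mixing, Sectional Overdub, Vocals Rehearsal, Strings Rehearsal.
Rhythm Tracking starts before Tech Soundcheck ends → Tech Soundcheck and Rhythm Tracking overlap.
That's a conflict, so the schedule is not conflict-free.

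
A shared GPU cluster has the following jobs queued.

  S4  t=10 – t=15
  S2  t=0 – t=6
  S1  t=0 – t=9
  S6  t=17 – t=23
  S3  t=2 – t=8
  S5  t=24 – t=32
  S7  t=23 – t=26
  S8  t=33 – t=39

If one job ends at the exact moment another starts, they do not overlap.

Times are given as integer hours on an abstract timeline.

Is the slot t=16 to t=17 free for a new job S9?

S1: ends t=9 at or before S9 starts t=16 → clear.
S2: ends t=6 at or before S9 starts t=16 → clear.
S3: ends t=8 at or before S9 starts t=16 → clear.
S4: ends t=15 at or before S9 starts t=16 → clear.
S6: starts t=17 at or after S9 ends t=17 → clear.
S7: starts t=23 at or after S9 ends t=17 → clear.
S5: starts t=24 at or after S9 ends t=17 → clear.
S8: starts t=33 at or after S9 ends t=17 → clear.

Yes — the slot is free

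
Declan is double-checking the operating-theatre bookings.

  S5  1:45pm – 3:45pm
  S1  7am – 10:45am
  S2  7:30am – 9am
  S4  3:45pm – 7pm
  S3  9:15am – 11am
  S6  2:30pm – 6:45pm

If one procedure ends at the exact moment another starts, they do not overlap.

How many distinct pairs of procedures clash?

4

Sorted by start: S1, S2, S3, S5, S6, S4.
S2 starts before S1 ends → S1 and S2 overlap.
S3 starts before S1 ends → S1 and S3 overlap.
S5 starts after S1 ends; S1 is clear from here.
S3 starts after S2 ends; S2 is clear from here.
S5 starts after S3 ends; S3 is clear from here.
S6 starts before S5 ends → S5 and S6 overlap.
S4 starts exactly when S5 ends (back-to-back, no overlap).
S4 starts before S6 ends → S6 and S4 overlap.
Overlapping pairs: S1 & S2, S1 & S3, S4 & S6, S5 & S6 — 4 in total.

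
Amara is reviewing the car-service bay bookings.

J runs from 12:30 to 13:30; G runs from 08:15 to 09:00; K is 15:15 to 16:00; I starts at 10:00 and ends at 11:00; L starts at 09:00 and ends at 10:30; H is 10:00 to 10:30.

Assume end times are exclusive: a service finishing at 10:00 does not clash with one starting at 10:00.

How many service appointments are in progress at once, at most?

Walk through starts and ends in time order (an end at T is processed before a start at T):
08:15 start G → 1
09:00 end G → 0
09:00 start L → 1
10:00 start H → 2
10:00 start I → 3
10:30 end H → 2
10:30 end L → 1
11:00 end I → 0
12:30 start J → 1
13:30 end J → 0
15:15 start K → 1
16:00 end K → 0
Peak is 3, at 10:00 (H, I, L).

3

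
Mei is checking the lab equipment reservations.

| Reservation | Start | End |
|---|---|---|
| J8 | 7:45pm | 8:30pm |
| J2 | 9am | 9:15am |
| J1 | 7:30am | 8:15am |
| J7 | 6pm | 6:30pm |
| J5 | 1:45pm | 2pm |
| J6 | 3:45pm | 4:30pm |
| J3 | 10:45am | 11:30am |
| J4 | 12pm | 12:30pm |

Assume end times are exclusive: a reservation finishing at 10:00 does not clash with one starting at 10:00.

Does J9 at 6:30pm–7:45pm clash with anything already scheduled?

J1: ends 8:15am at or before J9 starts 6:30pm → clear.
J2: ends 9:15am at or before J9 starts 6:30pm → clear.
J3: ends 11:30am at or before J9 starts 6:30pm → clear.
J4: ends 12:30pm at or before J9 starts 6:30pm → clear.
J5: ends 2pm at or before J9 starts 6:30pm → clear.
J6: ends 4:30pm at or before J9 starts 6:30pm → clear.
J7: ends 6:30pm at or before J9 starts 6:30pm → clear.
J8: starts 7:45pm at or after J9 ends 7:45pm → clear.

No — it doesn't clash with anything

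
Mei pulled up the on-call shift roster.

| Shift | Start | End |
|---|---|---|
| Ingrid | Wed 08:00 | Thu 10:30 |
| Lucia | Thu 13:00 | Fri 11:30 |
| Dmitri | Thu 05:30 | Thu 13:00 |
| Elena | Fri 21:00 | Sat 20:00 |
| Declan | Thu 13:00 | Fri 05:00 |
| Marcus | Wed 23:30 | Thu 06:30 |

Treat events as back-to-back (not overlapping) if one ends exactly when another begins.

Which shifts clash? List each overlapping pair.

Declan & Lucia, Dmitri & Ingrid, Dmitri & Marcus, Ingrid & Marcus

Sorted by start: Ingrid, Marcus, Dmitri, Lucia, Declan, Elena.
Marcus starts before Ingrid ends → Ingrid and Marcus overlap.
Dmitri starts before Ingrid ends → Ingrid and Dmitri overlap.
Lucia starts after Ingrid ends, so nothing later overlaps Ingrid either.
Dmitri starts before Marcus ends → Marcus and Dmitri overlap.
Lucia starts after Marcus ends, so nothing later overlaps Marcus either.
Lucia starts exactly when Dmitri ends (back-to-back, no overlap), so nothing later overlaps Dmitri either.
Declan starts before Lucia ends → Lucia and Declan overlap.
Elena starts after Lucia ends.
Elena starts after Declan ends.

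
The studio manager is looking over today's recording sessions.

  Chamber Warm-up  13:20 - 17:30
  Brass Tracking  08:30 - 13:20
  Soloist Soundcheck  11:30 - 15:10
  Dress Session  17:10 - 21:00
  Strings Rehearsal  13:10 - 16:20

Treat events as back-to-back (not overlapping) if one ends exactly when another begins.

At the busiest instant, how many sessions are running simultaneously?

Sweep the timeline, counting +1 at each start and −1 at each end (ends before starts at a tie):
08:30 start Brass Tracking → 1
11:30 start Soloist Soundcheck → 2
13:10 start Strings Rehearsal → 3
13:20 end Brass Tracking → 2
13:20 start Chamber Warm-up → 3
15:10 end Soloist Soundcheck → 2
16:20 end Strings Rehearsal → 1
17:10 start Dress Session → 2
17:30 end Chamber Warm-up → 1
21:00 end Dress Session → 0
Peak is 3, at 13:10 (Brass Tracking, Soloist Soundcheck, Strings Rehearsal).

3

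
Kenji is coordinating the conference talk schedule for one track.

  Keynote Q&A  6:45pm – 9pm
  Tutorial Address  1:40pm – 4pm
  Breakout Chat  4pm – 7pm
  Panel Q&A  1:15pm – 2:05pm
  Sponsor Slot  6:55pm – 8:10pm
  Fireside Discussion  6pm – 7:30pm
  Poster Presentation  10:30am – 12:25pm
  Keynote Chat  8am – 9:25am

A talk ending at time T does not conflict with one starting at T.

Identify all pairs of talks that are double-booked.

Breakout Chat & Fireside Discussion, Breakout Chat & Keynote Q&A, Breakout Chat & Sponsor Slot, Fireside Discussion & Keynote Q&A, Fireside Discussion & Sponsor Slot, Keynote Q&A & Sponsor Slot, Panel Q&A & Tutorial Address

Two intervals overlap when each starts before the other ends.
Sorted by start: Keynote Chat, Poster Presentation, Panel Q&A, Tutorial Address, Breakout Chat, Fireside Discussion, Keynote Q&A, Sponsor Slot.
Poster Presentation starts after Keynote Chat ends; Keynote Chat is clear from here.
Panel Q&A starts after Poster Presentation ends; Poster Presentation is clear from here.
Tutorial Address starts before Panel Q&A ends → Panel Q&A and Tutorial Address overlap.
Breakout Chat starts after Panel Q&A ends; Panel Q&A is clear from here.
Breakout Chat starts exactly when Tutorial Address ends (back-to-back, no overlap); Tutorial Address is clear from here.
Fireside Discussion starts before Breakout Chat ends → Breakout Chat and Fireside Discussion overlap.
Keynote Q&A starts before Breakout Chat ends → Breakout Chat and Keynote Q&A overlap.
Sponsor Slot starts before Breakout Chat ends → Breakout Chat and Sponsor Slot overlap.
Keynote Q&A starts before Fireside Discussion ends → Fireside Discussion and Keynote Q&A overlap.
Sponsor Slot starts before Fireside Discussion ends → Fireside Discussion and Sponsor Slot overlap.
Sponsor Slot starts before Keynote Q&A ends → Keynote Q&A and Sponsor Slot overlap.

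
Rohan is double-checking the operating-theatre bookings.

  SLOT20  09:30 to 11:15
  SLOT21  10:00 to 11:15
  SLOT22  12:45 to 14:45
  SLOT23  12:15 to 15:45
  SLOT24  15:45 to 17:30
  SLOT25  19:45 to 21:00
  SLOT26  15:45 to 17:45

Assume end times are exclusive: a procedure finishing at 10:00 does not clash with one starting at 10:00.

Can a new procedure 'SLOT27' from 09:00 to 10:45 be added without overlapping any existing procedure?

No — it overlaps SLOT20, SLOT21

SLOT20: starts 09:30 before SLOT27 ends 10:45, and ends 11:15 after SLOT27 starts 09:00 → overlap.
SLOT21: starts 10:00 before SLOT27 ends 10:45, and ends 11:15 after SLOT27 starts 09:00 → overlap.
SLOT23: starts 12:15 at or after SLOT27 ends 10:45 → clear.
SLOT22: starts 12:45 at or after SLOT27 ends 10:45 → clear.
SLOT24: starts 15:45 at or after SLOT27 ends 10:45 → clear.
SLOT26: starts 15:45 at or after SLOT27 ends 10:45 → clear.
SLOT25: starts 19:45 at or after SLOT27 ends 10:45 → clear.
SLOT27 overlaps SLOT20, SLOT21.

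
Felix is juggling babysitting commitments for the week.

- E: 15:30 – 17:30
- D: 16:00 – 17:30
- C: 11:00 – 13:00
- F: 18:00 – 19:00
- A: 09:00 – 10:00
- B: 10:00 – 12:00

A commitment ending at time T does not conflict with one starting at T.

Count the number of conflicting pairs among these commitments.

Sorted by start: A, B, C, E, D, F.
B starts exactly when A ends (back-to-back, no overlap), so nothing later overlaps A either.
C starts before B ends → B and C overlap.
E starts after B ends, so nothing later overlaps B either.
E starts after C ends, so nothing later overlaps C either.
D starts before E ends → E and D overlap.
F starts after E ends.
F starts after D ends.
Overlapping pairs: B & C, D & E — 2 in total.

2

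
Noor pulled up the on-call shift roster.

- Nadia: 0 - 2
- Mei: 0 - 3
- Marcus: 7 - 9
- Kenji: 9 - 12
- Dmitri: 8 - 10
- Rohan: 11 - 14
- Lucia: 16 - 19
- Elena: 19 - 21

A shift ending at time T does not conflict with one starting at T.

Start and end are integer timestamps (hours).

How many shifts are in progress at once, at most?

2

Walk through starts and ends in time order (an end at T is processed before a start at T):
0 start Mei → 1
0 start Nadia → 2
2 end Nadia → 1
3 end Mei → 0
7 start Marcus → 1
8 start Dmitri → 2
9 end Marcus → 1
9 start Kenji → 2
10 end Dmitri → 1
11 start Rohan → 2
12 end Kenji → 1
14 end Rohan → 0
16 start Lucia → 1
19 end Lucia → 0
19 start Elena → 1
21 end Elena → 0
Peak is 2, at 0 (Mei, Nadia).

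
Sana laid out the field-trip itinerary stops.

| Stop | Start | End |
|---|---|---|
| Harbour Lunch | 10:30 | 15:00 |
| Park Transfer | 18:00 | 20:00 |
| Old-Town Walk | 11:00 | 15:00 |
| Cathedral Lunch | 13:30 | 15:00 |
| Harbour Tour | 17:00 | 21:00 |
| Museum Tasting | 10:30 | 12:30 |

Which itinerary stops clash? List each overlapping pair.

Sorted by start: Museum Tasting, Harbour Lunch, Old-Town Walk, Cathedral Lunch, Harbour Tour, Park Transfer.
Harbour Lunch starts before Museum Tasting ends → Museum Tasting and Harbour Lunch overlap.
Old-Town Walk starts before Museum Tasting ends → Museum Tasting and Old-Town Walk overlap.
Cathedral Lunch starts after Museum Tasting ends, so nothing later overlaps Museum Tasting either.
Old-Town Walk starts before Harbour Lunch ends → Harbour Lunch and Old-Town Walk overlap.
Cathedral Lunch starts before Harbour Lunch ends → Harbour Lunch and Cathedral Lunch overlap.
Harbour Tour starts after Harbour Lunch ends, so nothing later overlaps Harbour Lunch either.
Cathedral Lunch starts before Old-Town Walk ends → Old-Town Walk and Cathedral Lunch overlap.
Harbour Tour starts after Old-Town Walk ends, so nothing later overlaps Old-Town Walk either.
Harbour Tour starts after Cathedral Lunch ends, so nothing later overlaps Cathedral Lunch either.
Park Transfer starts before Harbour Tour ends → Harbour Tour and Park Transfer overlap.

Cathedral Lunch & Harbour Lunch, Cathedral Lunch & Old-Town Walk, Harbour Lunch & Museum Tasting, Harbour Lunch & Old-Town Walk, Harbour Tour & Park Transfer, Museum Tasting & Old-Town Walk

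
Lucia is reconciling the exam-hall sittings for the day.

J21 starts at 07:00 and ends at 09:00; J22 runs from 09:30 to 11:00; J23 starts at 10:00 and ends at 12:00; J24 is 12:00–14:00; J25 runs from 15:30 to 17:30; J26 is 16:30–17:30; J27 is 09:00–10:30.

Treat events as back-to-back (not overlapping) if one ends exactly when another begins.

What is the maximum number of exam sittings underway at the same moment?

Sort all start/end points and keep a running count:
07:00 start J21 → 1
09:00 end J21 → 0
09:00 start J27 → 1
09:30 start J22 → 2
10:00 start J23 → 3
10:30 end J27 → 2
11:00 end J22 → 1
12:00 end J23 → 0
12:00 start J24 → 1
14:00 end J24 → 0
15:30 start J25 → 1
16:30 start J26 → 2
17:30 end J25 → 1
17:30 end J26 → 0
Peak is 3, at 10:00 (J22, J23, J27).

3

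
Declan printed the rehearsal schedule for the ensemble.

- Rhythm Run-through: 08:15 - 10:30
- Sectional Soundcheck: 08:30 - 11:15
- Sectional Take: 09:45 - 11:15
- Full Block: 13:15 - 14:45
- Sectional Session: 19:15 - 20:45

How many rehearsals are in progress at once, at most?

Walk through starts and ends in time order (an end at T is processed before a start at T):
08:15 start Rhythm Run-through → 1
08:30 start Sectional Soundcheck → 2
09:45 start Sectional Take → 3
10:30 end Rhythm Run-through → 2
11:15 end Sectional Soundcheck → 1
11:15 end Sectional Take → 0
13:15 start Full Block → 1
14:45 end Full Block → 0
19:15 start Sectional Session → 1
20:45 end Sectional Session → 0
Peak is 3, at 09:45 (Rhythm Run-through, Sectional Soundcheck, Sectional Take).

3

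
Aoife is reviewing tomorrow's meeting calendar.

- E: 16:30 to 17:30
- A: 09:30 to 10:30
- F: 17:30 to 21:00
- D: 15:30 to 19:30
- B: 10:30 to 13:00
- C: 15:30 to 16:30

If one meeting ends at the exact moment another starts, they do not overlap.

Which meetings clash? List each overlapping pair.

Sorted by start: A, B, C, D, E, F.
B starts exactly when A ends (back-to-back, no overlap) — done with A.
C starts after B ends — done with B.
D starts before C ends → C and D overlap.
E starts exactly when C ends (back-to-back, no overlap) — done with C.
E starts before D ends → D and E overlap.
F starts before D ends → D and F overlap.
F starts exactly when E ends (back-to-back, no overlap).

C & D, D & E, D & F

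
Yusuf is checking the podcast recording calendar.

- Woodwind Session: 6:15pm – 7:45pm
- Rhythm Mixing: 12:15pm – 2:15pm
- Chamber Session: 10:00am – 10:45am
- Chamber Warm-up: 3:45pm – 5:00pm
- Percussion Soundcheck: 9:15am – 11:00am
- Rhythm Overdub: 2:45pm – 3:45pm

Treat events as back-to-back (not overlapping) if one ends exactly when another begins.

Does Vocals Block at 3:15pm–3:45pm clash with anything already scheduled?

Percussion Soundcheck: ends 11:00am at or before Vocals Block starts 3:15pm → clear.
Chamber Session: ends 10:45am at or before Vocals Block starts 3:15pm → clear.
Rhythm Mixing: ends 2:15pm at or before Vocals Block starts 3:15pm → clear.
Rhythm Overdub: starts 2:45pm before Vocals Block ends 3:45pm, and ends 3:45pm after Vocals Block starts 3:15pm → overlap.
Chamber Warm-up: starts 3:45pm at or after Vocals Block ends 3:45pm → clear.
Woodwind Session: starts 6:15pm at or after Vocals Block ends 3:45pm → clear.
Vocals Block overlaps Rhythm Overdub.

Yes — it overlaps Rhythm Overdub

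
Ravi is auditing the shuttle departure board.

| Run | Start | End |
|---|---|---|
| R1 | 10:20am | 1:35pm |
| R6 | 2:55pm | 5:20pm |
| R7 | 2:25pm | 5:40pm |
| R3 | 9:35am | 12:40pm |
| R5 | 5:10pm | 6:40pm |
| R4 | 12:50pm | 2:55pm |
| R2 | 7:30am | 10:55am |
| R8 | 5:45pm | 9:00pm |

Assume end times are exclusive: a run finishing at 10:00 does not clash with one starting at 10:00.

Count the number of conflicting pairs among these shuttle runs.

Sorted by start: R2, R3, R1, R4, R7, R6, R5, R8.
R3 starts before R2 ends → R2 and R3 overlap.
R1 starts before R2 ends → R2 and R1 overlap.
R4 starts after R2 ends, so nothing later overlaps R2 either.
R1 starts before R3 ends → R3 and R1 overlap.
R4 starts after R3 ends, so nothing later overlaps R3 either.
R4 starts before R1 ends → R1 and R4 overlap.
R7 starts after R1 ends, so nothing later overlaps R1 either.
R7 starts before R4 ends → R4 and R7 overlap.
R6 starts exactly when R4 ends (back-to-back, no overlap), so nothing later overlaps R4 either.
R6 starts before R7 ends → R7 and R6 overlap.
R5 starts before R7 ends → R7 and R5 overlap.
R8 starts after R7 ends.
R5 starts before R6 ends → R6 and R5 overlap.
R8 starts after R6 ends.
R8 starts before R5 ends → R5 and R8 overlap.
Overlapping pairs: R1 & R2, R1 & R3, R1 & R4, R2 & R3, R4 & R7, R5 & R6, R5 & R7, R5 & R8, R6 & R7 — 9 in total.

9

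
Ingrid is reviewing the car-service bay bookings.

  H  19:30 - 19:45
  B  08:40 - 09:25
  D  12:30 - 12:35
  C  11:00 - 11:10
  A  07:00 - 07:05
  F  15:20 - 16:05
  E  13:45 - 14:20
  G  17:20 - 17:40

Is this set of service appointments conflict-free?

Yes

Sorted by start: A, B, C, D, E, F, G, H.
B starts after A ends — done with A.
C starts after B ends — done with B.
D starts after C ends — done with C.
E starts after D ends — done with D.
F starts after E ends — done with E.
G starts after F ends — done with F.
H starts after G ends.
Every pair is clear; the schedule has no overlaps.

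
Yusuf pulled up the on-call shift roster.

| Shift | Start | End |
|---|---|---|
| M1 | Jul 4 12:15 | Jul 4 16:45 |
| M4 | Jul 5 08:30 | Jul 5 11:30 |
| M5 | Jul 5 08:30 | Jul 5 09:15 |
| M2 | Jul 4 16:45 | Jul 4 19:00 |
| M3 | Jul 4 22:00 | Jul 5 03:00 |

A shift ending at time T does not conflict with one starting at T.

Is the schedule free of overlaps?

No

Two intervals overlap when each starts before the other ends.
Sorted by start: M1, M2, M3, M4, M5.
M2 starts exactly when M1 ends (back-to-back, no overlap) — done with M1.
M3 starts after M2 ends — done with M2.
M4 starts after M3 ends — done with M3.
M5 starts before M4 ends → M4 and M5 overlap.
That's a conflict, so the schedule is not conflict-free.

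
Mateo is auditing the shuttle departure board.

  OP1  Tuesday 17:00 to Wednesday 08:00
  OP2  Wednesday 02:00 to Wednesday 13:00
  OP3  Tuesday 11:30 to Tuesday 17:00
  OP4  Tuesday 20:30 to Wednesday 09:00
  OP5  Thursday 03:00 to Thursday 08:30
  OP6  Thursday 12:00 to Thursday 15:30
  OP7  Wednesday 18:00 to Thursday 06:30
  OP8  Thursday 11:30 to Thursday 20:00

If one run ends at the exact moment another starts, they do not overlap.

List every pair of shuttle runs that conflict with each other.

Sorted by start: OP3, OP1, OP4, OP2, OP7, OP5, OP8, OP6.
OP1 starts exactly when OP3 ends (back-to-back, no overlap) — done with OP3.
OP4 starts before OP1 ends → OP1 and OP4 overlap.
OP2 starts before OP1 ends → OP1 and OP2 overlap.
OP7 starts after OP1 ends — done with OP1.
OP2 starts before OP4 ends → OP4 and OP2 overlap.
OP7 starts after OP4 ends — done with OP4.
OP7 starts after OP2 ends — done with OP2.
OP5 starts before OP7 ends → OP7 and OP5 overlap.
OP8 starts after OP7 ends — done with OP7.
OP8 starts after OP5 ends — done with OP5.
OP6 starts before OP8 ends → OP8 and OP6 overlap.

OP1 & OP2, OP1 & OP4, OP2 & OP4, OP5 & OP7, OP6 & OP8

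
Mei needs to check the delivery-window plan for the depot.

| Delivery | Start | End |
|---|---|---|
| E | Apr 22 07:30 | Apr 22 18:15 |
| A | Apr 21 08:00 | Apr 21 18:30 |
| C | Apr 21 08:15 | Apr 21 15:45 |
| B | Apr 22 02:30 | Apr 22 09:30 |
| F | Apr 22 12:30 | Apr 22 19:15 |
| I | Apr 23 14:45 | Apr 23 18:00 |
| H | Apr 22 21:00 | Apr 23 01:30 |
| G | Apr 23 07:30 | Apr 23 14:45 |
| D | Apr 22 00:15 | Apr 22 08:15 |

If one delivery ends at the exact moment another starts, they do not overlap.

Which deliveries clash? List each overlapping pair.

A & C, B & D, B & E, D & E, E & F

Sorted by start: A, C, D, B, E, F, H, G, I.
C starts before A ends → A and C overlap.
D starts after A ends — done with A.
D starts after C ends — done with C.
B starts before D ends → D and B overlap.
E starts before D ends → D and E overlap.
F starts after D ends — done with D.
E starts before B ends → B and E overlap.
F starts after B ends — done with B.
F starts before E ends → E and F overlap.
H starts after E ends — done with E.
H starts after F ends — done with F.
G starts after H ends — done with H.
I starts exactly when G ends (back-to-back, no overlap).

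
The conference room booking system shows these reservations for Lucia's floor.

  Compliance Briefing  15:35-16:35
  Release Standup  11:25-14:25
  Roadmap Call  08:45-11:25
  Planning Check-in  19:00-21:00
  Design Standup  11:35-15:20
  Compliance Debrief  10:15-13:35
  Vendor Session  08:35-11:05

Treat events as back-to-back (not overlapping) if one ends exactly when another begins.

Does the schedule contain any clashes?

Two intervals overlap when each starts before the other ends.
Sorted by start: Vendor Session, Roadmap Call, Compliance Debrief, Release Standup, Design Standup, Compliance Briefing, Planning Check-in.
Roadmap Call starts before Vendor Session ends → Vendor Session and Roadmap Call overlap.
That's a conflict, so the schedule is not conflict-free.

Yes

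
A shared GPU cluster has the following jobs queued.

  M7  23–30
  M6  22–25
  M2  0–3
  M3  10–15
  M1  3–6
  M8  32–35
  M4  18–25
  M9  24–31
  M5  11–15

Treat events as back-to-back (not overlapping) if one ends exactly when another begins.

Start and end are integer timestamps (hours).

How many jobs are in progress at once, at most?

4

Sweep the timeline, counting +1 at each start and −1 at each end (ends before starts at a tie):
0 start M2 → 1
3 end M2 → 0
3 start M1 → 1
6 end M1 → 0
10 start M3 → 1
11 start M5 → 2
15 end M3 → 1
15 end M5 → 0
18 start M4 → 1
22 start M6 → 2
23 start M7 → 3
24 start M9 → 4
25 end M4 → 3
25 end M6 → 2
30 end M7 → 1
31 end M9 → 0
32 start M8 → 1
35 end M8 → 0
Peak is 4, at 24 (M4, M6, M7, M9).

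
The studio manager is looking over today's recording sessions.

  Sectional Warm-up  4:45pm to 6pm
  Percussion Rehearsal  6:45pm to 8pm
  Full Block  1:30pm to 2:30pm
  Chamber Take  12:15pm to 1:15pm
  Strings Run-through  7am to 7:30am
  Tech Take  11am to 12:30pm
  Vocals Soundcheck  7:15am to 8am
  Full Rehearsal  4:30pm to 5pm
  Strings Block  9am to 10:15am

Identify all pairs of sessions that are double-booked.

Chamber Take & Tech Take, Full Rehearsal & Sectional Warm-up, Strings Run-through & Vocals Soundcheck

Check each pair: they overlap iff neither finishes before the other starts.
Sorted by start: Strings Run-through, Vocals Soundcheck, Strings Block, Tech Take, Chamber Take, Full Block, Full Rehearsal, Sectional Warm-up, Percussion Rehearsal.
Vocals Soundcheck starts before Strings Run-through ends → Strings Run-through and Vocals Soundcheck overlap.
Strings Block starts after Strings Run-through ends, so nothing later overlaps Strings Run-through either.
Strings Block starts after Vocals Soundcheck ends, so nothing later overlaps Vocals Soundcheck either.
Tech Take starts after Strings Block ends, so nothing later overlaps Strings Block either.
Chamber Take starts before Tech Take ends → Tech Take and Chamber Take overlap.
Full Block starts after Tech Take ends, so nothing later overlaps Tech Take either.
Full Block starts after Chamber Take ends, so nothing later overlaps Chamber Take either.
Full Rehearsal starts after Full Block ends, so nothing later overlaps Full Block either.
Sectional Warm-up starts before Full Rehearsal ends → Full Rehearsal and Sectional Warm-up overlap.
Percussion Rehearsal starts after Full Rehearsal ends.
Percussion Rehearsal starts after Sectional Warm-up ends.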